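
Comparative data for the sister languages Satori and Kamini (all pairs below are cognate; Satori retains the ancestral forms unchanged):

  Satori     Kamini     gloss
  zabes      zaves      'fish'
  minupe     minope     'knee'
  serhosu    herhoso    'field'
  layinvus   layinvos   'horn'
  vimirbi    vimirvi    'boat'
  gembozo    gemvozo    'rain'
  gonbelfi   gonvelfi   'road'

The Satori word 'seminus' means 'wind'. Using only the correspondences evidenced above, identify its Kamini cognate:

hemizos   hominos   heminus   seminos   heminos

heminos

serhosu ~ herhoso — Satori s corresponds to Kamini h word-initially before a front vowel.
layinvus ~ layinvos — Satori u corresponds to Kamini o after a consonant, before a consonant other than r, m, n, p, b, f, v.
Applying these to Satori 'seminus':
  seminus → heminus   (s→h word-initially before a front vowel)
  heminus → heminos   (u→o after a consonant, before a consonant other than r, m, n, p, b, f, v)
So the Kamini cognate is 'heminos'.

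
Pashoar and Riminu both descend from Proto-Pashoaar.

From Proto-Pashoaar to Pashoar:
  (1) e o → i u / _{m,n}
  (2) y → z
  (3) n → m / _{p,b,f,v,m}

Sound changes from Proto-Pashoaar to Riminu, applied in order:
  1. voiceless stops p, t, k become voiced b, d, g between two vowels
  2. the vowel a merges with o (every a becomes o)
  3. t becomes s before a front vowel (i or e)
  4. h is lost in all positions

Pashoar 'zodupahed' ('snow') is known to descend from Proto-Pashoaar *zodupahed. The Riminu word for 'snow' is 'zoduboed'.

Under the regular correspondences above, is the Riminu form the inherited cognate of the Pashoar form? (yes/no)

yes

Derive the expected Riminu reflex of *zodupahed:
Riminu: *zodupahed > zodubahed > zodubohed > zoduboed  (by intervocalic voicing, vowel merger, h-loss)
Riminu 'zoduboed' matches the regular reflex exactly, so the pair is cognate.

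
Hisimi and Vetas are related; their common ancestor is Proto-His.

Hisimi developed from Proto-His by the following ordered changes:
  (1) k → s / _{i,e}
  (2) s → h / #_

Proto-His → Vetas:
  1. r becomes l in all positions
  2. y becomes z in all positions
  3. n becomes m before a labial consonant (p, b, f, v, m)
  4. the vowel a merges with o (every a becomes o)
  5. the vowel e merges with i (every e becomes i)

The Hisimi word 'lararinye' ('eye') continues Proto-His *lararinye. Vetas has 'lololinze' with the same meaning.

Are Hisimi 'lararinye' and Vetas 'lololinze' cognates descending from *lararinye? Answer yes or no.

no

Derive the expected Vetas reflex of *lararinye:
Vetas: *lararinye
  lararinye → lalalinye   [unconditioned shift]
  lalalinye → lalalinze   [unconditioned shift]
  lalalinze (rule 3 does not apply)
  lalalinze → lololinze   [vowel merger]
  lololinze → lololinzi   [vowel merger]
  giving Vetas lololinzi.
The regular Vetas reflex would be 'lololinzi', but the attested form is 'lololinze'. The correspondence is irregular, so they are not cognates (the Vetas form has a different source).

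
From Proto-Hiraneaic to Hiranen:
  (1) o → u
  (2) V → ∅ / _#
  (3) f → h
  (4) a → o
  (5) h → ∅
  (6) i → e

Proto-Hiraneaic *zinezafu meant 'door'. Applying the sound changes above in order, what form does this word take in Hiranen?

Hiranen: *zinezafu > zinezaf > zinezah > zinezoh > zinezo > zenezo  (by apocope, unconditioned shift, vowel merger, h-loss, vowel merger)

zenezo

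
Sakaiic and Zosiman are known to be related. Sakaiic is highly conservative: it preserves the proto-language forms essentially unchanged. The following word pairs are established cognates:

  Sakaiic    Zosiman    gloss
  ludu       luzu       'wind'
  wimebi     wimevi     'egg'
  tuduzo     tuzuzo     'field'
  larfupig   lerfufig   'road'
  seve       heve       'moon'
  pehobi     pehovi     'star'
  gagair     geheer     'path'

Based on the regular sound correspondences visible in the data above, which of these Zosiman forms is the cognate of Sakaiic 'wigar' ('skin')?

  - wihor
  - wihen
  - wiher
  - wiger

wiher

gagair ~ geheer — Sakaiic g corresponds to Zosiman h between vowels (before a back vowel).
larfupig ~ lerfufig — Sakaiic a corresponds to Zosiman e after a consonant, before r.
Applying these to Sakaiic 'wigar':
  wigar → wihar   (g→h between vowels (before a back vowel))
  wihar → wiher   (a→e after a consonant, before r)
So the Zosiman cognate is 'wiher'.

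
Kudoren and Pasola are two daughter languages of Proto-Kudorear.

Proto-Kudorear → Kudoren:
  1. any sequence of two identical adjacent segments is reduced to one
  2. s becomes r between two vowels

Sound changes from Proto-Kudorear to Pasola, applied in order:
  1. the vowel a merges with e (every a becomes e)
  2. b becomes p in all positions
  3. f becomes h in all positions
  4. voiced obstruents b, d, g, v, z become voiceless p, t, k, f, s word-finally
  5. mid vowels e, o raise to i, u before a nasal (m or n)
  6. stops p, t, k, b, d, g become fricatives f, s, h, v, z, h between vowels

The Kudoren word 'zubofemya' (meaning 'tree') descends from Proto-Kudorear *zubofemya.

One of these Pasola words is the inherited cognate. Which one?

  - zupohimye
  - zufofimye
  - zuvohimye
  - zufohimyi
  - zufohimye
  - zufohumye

Pasola: *zubofemya
  zubofemya → zubofemye   [vowel merger]
  zubofemye → zupofemye   [unconditioned shift]
  zupofemye → zupohemye   [unconditioned shift]
  zupohemye (rule 4 does not apply)
  zupohemye → zupohimye   [pre-nasal raising]
  zupohimye → zufohimye   [intervocalic lenition]
  giving Pasola zufohimye.

zufohimye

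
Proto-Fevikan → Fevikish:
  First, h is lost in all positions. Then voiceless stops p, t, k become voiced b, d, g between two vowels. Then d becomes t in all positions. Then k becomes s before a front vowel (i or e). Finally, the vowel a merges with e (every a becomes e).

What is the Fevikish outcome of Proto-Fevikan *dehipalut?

Fevikish: *dehipalut > deipalut > deibalut > teibalut > teibelut  (by h-loss, intervocalic voicing, unconditioned shift, vowel merger)

teibelut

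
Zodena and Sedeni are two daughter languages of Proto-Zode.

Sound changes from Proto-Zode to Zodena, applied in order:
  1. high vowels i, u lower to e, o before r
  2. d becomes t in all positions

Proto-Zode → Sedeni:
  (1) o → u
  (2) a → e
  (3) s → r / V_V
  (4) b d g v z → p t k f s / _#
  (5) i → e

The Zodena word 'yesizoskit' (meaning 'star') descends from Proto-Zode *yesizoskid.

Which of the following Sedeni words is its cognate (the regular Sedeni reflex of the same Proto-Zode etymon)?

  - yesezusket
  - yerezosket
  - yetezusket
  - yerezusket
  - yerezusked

Sedeni: start from *yesizoskid.
  rule 1 (vowel merger): yesizoskid → yesizuskid
  rule 2: no change — yesizuskid
  rule 3 (rhotacism): yesizuskid → yerizuskid
  rule 4 (final devoicing): yerizuskid → yerizuskit
  rule 5 (vowel merger): yerizuskit → yerezusket
  ⇒ Sedeni yerezusket
Only 'yerezusket' matches the regular Sedeni development of *yesizoskid.

yerezusket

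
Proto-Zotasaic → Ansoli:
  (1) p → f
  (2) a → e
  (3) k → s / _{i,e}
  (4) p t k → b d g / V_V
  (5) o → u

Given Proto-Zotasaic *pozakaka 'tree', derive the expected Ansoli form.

Ansoli: *pozakaka > fozakaka > fozekeke > fozesese > fuzesese  (by unconditioned shift, vowel merger, palatalisation, vowel merger)

fuzesese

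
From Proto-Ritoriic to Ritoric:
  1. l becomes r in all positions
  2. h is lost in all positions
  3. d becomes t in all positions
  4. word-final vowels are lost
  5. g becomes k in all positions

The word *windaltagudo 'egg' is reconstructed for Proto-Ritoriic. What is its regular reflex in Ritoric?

wintartakut

Ritoric: *windaltagudo > windartagudo > wintartaguto > wintartagut > wintartakut  (by unconditioned shift, unconditioned shift, apocope, unconditioned shift)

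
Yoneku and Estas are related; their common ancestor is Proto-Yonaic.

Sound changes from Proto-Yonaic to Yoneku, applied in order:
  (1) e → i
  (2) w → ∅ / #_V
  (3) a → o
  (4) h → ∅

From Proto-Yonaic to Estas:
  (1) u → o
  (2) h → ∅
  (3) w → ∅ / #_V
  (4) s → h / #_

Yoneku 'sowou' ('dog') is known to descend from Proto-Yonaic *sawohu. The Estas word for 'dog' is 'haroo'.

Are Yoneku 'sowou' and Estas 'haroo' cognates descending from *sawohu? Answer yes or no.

Derive the expected Estas reflex of *sawohu:
Estas: *sawohu > sawoho > sawoo > hawoo  (by vowel merger, h-loss, debuccalisation)
The regular Estas reflex would be 'hawoo', but the attested form is 'haroo'. The correspondence is irregular, so they are not cognates (the Estas form has a different source).

no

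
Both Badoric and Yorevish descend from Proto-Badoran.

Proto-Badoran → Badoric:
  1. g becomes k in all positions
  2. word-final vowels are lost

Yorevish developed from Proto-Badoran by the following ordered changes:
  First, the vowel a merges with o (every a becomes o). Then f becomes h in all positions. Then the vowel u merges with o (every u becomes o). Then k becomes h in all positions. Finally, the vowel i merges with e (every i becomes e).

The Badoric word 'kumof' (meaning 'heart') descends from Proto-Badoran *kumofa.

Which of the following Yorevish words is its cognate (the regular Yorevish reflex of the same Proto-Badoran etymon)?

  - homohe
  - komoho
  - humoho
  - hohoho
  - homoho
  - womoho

homoho

Yorevish: *kumofa
  kumofa → kumofo   [vowel merger]
  kumofo → kumoho   [unconditioned shift]
  kumoho → komoho   [vowel merger]
  komoho → homoho   [unconditioned shift]
  homoho (rule 5 does not apply)
  giving Yorevish homoho.
Only 'homoho' matches the regular Yorevish development of *kumofa.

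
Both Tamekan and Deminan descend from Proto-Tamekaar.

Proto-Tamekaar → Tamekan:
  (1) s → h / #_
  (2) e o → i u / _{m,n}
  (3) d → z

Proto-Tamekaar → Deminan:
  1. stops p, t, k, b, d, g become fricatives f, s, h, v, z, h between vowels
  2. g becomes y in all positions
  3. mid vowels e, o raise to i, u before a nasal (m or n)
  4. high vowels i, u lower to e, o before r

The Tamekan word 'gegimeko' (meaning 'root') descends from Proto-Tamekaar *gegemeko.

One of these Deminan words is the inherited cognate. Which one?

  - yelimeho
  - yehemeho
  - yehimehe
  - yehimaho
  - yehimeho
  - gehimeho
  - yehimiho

Deminan: start from *gegemeko.
  rule 1 (intervocalic lenition): gegemeko → gehemeho
  rule 2 (unconditioned shift): gehemeho → yehemeho
  rule 3 (pre-nasal raising): yehemeho → yehimeho
  rule 4: no change — yehimeho
  ⇒ Deminan yehimeho

yehimeho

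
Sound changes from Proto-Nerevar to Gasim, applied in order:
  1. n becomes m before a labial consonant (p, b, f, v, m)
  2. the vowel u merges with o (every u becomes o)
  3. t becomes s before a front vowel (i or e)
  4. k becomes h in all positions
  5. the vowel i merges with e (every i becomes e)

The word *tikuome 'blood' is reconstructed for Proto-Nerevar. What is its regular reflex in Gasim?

sehoome

Gasim: start from *tikuome.
  rule 1: no change — tikuome
  rule 2 (vowel merger): tikuome → tikoome
  rule 3 (palatalisation): tikoome → sikoome
  rule 4 (unconditioned shift): sikoome → sihoome
  rule 5 (vowel merger): sihoome → sehoome
  ⇒ Gasim sehoome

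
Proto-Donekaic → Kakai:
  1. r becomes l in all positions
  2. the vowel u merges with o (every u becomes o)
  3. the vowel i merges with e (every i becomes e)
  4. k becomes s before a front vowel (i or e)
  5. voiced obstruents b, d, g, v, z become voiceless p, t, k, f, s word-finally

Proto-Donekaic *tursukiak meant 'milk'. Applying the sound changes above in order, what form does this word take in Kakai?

tolsoseak

Kakai: *tursukiak
  tursukiak → tulsukiak   [unconditioned shift]
  tulsukiak → tolsokiak   [vowel merger]
  tolsokiak → tolsokeak   [vowel merger]
  tolsokeak → tolsoseak   [palatalisation]
  tolsoseak (rule 5 does not apply)
  giving Kakai tolsoseak.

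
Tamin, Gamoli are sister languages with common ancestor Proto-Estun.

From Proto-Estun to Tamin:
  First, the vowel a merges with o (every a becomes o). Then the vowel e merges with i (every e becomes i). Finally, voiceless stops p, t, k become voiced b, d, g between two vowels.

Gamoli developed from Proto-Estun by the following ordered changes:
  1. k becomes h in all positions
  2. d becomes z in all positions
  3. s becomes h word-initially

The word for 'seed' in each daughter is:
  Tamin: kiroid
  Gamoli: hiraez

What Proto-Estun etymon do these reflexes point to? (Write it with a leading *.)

Position 4: Tamin has o, Gamoli has a. Gamoli preserves a here (none of its changes turn any other segment into a), so the proto-segment is *a.
Position 1: Tamin has k, Gamoli has h. Tamin preserves k here (none of its changes turn any other segment into k), so the proto-segment is *k.
Verify the candidate proto-form against each daughter:
Tamin: *kiraed
  kiraed → kiroed   [vowel merger]
  kiroed → kiroid   [vowel merger]
  kiroid (rule 3 does not apply)
  giving Tamin kiroid.
Gamoli: *kiraed
  kiraed → hiraed   [unconditioned shift]
  hiraed → hiraez   [unconditioned shift]
  hiraez (rule 3 does not apply)
  giving Gamoli hiraez.
No other proto-form is consistent with every reflex, so the reconstruction is *kiraed.

*kiraed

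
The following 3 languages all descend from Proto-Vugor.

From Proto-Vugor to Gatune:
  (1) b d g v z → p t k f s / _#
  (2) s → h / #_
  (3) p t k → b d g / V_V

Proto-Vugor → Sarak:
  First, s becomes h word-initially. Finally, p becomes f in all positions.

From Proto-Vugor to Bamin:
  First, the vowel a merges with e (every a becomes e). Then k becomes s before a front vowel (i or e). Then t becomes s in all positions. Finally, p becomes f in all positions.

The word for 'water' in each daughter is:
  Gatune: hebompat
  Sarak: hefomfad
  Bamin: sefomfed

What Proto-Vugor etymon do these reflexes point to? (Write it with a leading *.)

Position 7: Gatune has a, Sarak has a, Bamin has e. Gatune preserves a here (none of its changes turn any other segment into a), so the proto-segment is *a.
Position 1: Gatune has h, Sarak has h, Bamin has s. Taking the neighbouring segments as reconstructed: Gatune h could go back to *s or *h; Sarak h could go back to *s or *h; Bamin s could go back to *t or *k or *s — the one source consistent with every daughter is *s.
Position 8: Gatune has t, Sarak has d, Bamin has d. Sarak preserves d here (none of its changes turn any other segment into d), so the proto-segment is *d.
Continuing position by position gives *sepompad; check it forward:
Gatune: *sepompad > sepompat > hepompat > hebompat  (by final devoicing, debuccalisation, intervocalic voicing)
Sarak: *sepompad > hepompad > hefomfad  (by debuccalisation, unconditioned shift)
Bamin: start from *sepompad.
  rule 1 (vowel merger): sepompad → sepomped
  rule 2: no change — sepomped
  rule 3: no change — sepomped
  rule 4 (unconditioned shift): sepomped → sefomfed
  ⇒ Bamin sefomfed
No other proto-form is consistent with every reflex, so the reconstruction is *sepompad.

*sepompad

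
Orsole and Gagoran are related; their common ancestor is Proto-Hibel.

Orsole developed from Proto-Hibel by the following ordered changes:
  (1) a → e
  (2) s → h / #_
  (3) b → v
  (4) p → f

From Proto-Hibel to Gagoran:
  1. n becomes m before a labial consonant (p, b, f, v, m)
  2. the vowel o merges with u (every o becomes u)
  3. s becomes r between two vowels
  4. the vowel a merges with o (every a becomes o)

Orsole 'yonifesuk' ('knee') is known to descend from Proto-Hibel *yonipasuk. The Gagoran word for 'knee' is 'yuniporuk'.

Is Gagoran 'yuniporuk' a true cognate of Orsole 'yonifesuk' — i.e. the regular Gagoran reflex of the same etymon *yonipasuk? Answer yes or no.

Derive the expected Gagoran reflex of *yonipasuk:
Gagoran: start from *yonipasuk.
  rule 1: no change — yonipasuk
  rule 2 (vowel merger): yonipasuk → yunipasuk
  rule 3 (rhotacism): yunipasuk → yuniparuk
  rule 4 (vowel merger): yuniparuk → yuniporuk
  ⇒ Gagoran yuniporuk
Gagoran 'yuniporuk' matches the regular reflex exactly, so the pair is cognate.

yes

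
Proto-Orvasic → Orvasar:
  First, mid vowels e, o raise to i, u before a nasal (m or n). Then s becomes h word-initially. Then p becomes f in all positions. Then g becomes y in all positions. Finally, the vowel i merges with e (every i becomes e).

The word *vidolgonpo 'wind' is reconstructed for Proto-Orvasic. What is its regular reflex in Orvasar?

Orvasar: start from *vidolgonpo.
  rule 1 (pre-nasal raising): vidolgonpo → vidolgunpo
  rule 2: no change — vidolgunpo
  rule 3 (unconditioned shift): vidolgunpo → vidolgunfo
  rule 4 (unconditioned shift): vidolgunfo → vidolyunfo
  rule 5 (vowel merger): vidolyunfo → vedolyunfo
  ⇒ Orvasar vedolyunfo

vedolyunfo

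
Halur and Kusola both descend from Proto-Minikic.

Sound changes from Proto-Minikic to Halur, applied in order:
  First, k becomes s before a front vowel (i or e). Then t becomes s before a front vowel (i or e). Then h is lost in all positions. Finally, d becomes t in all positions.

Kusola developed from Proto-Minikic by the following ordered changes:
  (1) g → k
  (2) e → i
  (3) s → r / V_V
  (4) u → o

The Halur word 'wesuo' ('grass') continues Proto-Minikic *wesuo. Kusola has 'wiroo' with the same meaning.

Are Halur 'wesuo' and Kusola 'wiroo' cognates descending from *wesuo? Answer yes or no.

Derive the expected Kusola reflex of *wesuo:
Kusola: start from *wesuo.
  rule 1: no change — wesuo
  rule 2 (vowel merger): wesuo → wisuo
  rule 3 (rhotacism): wisuo → wiruo
  rule 4 (vowel merger): wiruo → wiroo
  ⇒ Kusola wiroo
Kusola 'wiroo' matches the regular reflex exactly, so the pair is cognate.

yes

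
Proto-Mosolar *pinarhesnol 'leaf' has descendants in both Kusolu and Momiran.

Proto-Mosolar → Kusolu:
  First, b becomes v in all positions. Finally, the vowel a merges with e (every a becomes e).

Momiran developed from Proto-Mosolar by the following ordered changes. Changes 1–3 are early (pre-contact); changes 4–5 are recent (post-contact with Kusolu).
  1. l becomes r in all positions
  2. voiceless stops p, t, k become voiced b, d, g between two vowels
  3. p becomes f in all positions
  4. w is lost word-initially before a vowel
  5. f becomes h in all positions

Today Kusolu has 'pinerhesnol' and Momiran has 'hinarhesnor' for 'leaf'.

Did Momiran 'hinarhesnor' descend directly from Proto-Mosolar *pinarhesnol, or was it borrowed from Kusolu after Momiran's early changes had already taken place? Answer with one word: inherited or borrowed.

inherited

If inherited, *pinarhesnol would pass through all of Momiran's changes:
Momiran: *pinarhesnol
  pinarhesnol → pinarhesnor   [unconditioned shift]
  pinarhesnor (rule 2 does not apply)
  pinarhesnor → finarhesnor   [unconditioned shift]
  finarhesnor (rule 4 does not apply)
  finarhesnor → hinarhesnor   [unconditioned shift]
  giving Momiran hinarhesnor.
If borrowed from Kusolu 'pinerhesnol' after the early changes, it would undergo only the recent ones:
  rule 4 (glide loss): no change (pinerhesnol)
  rule 5 (unconditioned shift): no change (pinerhesnol)
  ⇒ as a loan: pinerhesnol
Momiran 'hinarhesnor' matches the inherited outcome exactly, so it is an inherited cognate, not a loan.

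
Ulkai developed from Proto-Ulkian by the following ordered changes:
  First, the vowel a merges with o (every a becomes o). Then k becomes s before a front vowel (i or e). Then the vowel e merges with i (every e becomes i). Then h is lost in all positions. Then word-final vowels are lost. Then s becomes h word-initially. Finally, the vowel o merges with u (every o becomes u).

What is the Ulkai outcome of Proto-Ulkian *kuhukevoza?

kuusivuz

Ulkai: *kuhukevoza
  kuhukevoza → kuhukevozo   [vowel merger]
  kuhukevozo → kuhusevozo   [palatalisation]
  kuhusevozo → kuhusivozo   [vowel merger]
  kuhusivozo → kuusivozo   [h-loss]
  kuusivozo → kuusivoz   [apocope]
  kuusivoz (rule 6 does not apply)
  kuusivoz → kuusivuz   [vowel merger]
  giving Ulkai kuusivuz.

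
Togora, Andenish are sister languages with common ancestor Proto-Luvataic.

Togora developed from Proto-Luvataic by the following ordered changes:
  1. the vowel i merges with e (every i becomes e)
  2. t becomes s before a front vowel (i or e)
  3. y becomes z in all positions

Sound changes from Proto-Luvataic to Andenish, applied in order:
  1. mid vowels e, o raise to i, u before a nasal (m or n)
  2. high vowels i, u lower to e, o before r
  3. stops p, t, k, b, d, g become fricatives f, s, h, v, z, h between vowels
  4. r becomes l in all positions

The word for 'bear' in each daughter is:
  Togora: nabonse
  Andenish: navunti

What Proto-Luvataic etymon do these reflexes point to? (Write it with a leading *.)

Position 6: Togora has s, Andenish has t. Andenish preserves t here (none of its changes turn any other segment into t), so the proto-segment is *t.
Position 3: Togora has b, Andenish has v. Togora preserves b here (none of its changes turn any other segment into b), so the proto-segment is *b.
Position 7: Togora has e, Andenish has i. Taking the neighbouring segments as reconstructed: Togora e could go back to *e or *i; Andenish i can only go back to *i — the one source consistent with every daughter is *i.
Verify the candidate proto-form against each daughter:
Togora: start from *nabonti.
  rule 1 (vowel merger): nabonti → nabonte
  rule 2 (palatalisation): nabonte → nabonse
  rule 3: no change — nabonse
  ⇒ Togora nabonse
Andenish: *nabonti
  nabonti → nabunti   [pre-nasal raising]
  nabunti (rule 2 does not apply)
  nabunti → navunti   [intervocalic lenition]
  navunti (rule 4 does not apply)
  giving Andenish navunti.
*nabonti is the unique common source.

*nabonti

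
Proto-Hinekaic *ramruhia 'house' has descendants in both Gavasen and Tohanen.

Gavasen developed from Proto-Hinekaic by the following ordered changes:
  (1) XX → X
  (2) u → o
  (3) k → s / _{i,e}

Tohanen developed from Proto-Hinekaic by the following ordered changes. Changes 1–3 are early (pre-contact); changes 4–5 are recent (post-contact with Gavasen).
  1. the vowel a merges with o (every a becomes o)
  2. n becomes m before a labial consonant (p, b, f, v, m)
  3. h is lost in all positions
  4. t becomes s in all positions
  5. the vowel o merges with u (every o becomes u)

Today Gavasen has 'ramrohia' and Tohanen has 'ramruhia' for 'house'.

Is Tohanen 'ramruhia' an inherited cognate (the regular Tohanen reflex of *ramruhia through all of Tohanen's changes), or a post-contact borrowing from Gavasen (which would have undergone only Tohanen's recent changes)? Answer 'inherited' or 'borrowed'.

borrowed

If inherited, *ramruhia would pass through all of Tohanen's changes:
Tohanen: *ramruhia > romruhio > romruio > rumruiu  (by vowel merger, h-loss, vowel merger)
If borrowed from Gavasen 'ramrohia' after the early changes, it would undergo only the recent ones:
  rule 4 (unconditioned shift): no change (ramrohia)
  rule 5 (vowel merger): ramrohia → ramruhia
  ⇒ as a loan: ramruhia
Tohanen 'ramruhia' matches the loan outcome 'ramruhia', not the inherited 'rumruiu' — it skipped the early Tohanen changes, so it was borrowed from Gavasen.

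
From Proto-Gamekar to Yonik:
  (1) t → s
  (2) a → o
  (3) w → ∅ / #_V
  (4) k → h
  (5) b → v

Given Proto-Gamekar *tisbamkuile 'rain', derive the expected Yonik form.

sisvomhuile

Yonik: *tisbamkuile > sisbamkuile > sisbomkuile > sisbomhuile > sisvomhuile  (by unconditioned shift, vowel merger, unconditioned shift, unconditioned shift)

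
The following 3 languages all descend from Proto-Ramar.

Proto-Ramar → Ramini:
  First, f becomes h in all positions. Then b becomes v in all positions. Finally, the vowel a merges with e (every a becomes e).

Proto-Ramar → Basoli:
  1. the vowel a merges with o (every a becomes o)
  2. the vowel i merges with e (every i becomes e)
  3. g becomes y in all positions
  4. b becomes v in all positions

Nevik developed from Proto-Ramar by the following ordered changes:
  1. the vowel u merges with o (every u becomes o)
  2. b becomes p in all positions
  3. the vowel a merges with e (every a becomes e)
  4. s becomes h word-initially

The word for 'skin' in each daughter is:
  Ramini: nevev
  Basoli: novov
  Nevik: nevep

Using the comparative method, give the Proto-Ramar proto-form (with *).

Position 5: Ramini has v, Basoli has v, Nevik has p. Taking the neighbouring segments as reconstructed: Ramini v could go back to *b or *v; Basoli v could go back to *b or *v; Nevik p could go back to *p or *b — the one source consistent with every daughter is *b.
Position 2: Ramini has e, Basoli has o, Nevik has e. Taking the neighbouring segments as reconstructed: Ramini e could go back to *a or *e; Basoli o could go back to *a or *o; Nevik e could go back to *a or *e — the one source consistent with every daughter is *a.
Continuing position by position gives *navab; check it forward:
Ramini: *navab > navav > nevev  (by unconditioned shift, vowel merger)
Basoli: *navab > novob > novov  (by vowel merger, unconditioned shift)
Nevik: start from *navab.
  rule 1: no change — navab
  rule 2 (unconditioned shift): navab → navap
  rule 3 (vowel merger): navap → nevep
  rule 4: no change — nevep
  ⇒ Nevik nevep
Only *navab yields all of Ramini nevev, Basoli novov, Nevik nevep.

*navab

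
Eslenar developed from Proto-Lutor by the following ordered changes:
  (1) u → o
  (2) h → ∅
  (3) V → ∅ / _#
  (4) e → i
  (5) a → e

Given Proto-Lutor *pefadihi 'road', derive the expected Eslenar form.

Eslenar: *pefadihi > pefadii > pefadi > pifadi > pifedi  (by h-loss, apocope, vowel merger, vowel merger)

pifedi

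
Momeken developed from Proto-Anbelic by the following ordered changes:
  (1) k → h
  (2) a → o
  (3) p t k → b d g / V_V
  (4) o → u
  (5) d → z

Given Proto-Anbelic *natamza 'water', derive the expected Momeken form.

Momeken: *natamza > notomzo > nodomzo > nudumzu > nuzumzu  (by vowel merger, intervocalic voicing, vowel merger, unconditioned shift)

nuzumzu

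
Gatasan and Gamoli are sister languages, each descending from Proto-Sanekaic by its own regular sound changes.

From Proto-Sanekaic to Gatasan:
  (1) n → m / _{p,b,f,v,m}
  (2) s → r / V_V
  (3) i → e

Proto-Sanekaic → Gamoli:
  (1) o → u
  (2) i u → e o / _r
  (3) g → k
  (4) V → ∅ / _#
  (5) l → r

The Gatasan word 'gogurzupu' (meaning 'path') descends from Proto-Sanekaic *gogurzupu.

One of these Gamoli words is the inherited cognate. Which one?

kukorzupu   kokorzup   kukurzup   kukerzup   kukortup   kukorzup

kukorzup

Gamoli: *gogurzupu > gugurzupu > gugorzupu > kukorzupu > kukorzup  (by vowel merger, pre-rhotic lowering, unconditioned shift, apocope)
Only 'kukorzup' matches the regular Gamoli development of *gogurzupu.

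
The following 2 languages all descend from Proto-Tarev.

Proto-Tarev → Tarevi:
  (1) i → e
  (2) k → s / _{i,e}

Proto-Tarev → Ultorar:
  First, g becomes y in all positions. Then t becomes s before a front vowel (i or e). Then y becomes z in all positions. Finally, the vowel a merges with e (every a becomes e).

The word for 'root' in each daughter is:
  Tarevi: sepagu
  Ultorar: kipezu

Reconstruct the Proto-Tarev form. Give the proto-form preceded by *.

*kipagu

Position 2: Tarevi has e, Ultorar has i. Ultorar preserves i here (none of its changes turn any other segment into i), so the proto-segment is *i.
Position 4: Tarevi has a, Ultorar has e. Tarevi preserves a here (none of its changes turn any other segment into a), so the proto-segment is *a.
Position 1: Tarevi has s, Ultorar has k. Ultorar preserves k here (none of its changes turn any other segment into k), so the proto-segment is *k.
Continuing position by position gives *kipagu; check it forward:
Tarevi: *kipagu
  kipagu → kepagu   [vowel merger]
  kepagu → sepagu   [palatalisation]
  giving Tarevi sepagu.
Ultorar: *kipagu > kipayu > kipazu > kipezu  (by unconditioned shift, unconditioned shift, vowel merger)
Only *kipagu yields all of Tarevi sepagu, Ultorar kipezu.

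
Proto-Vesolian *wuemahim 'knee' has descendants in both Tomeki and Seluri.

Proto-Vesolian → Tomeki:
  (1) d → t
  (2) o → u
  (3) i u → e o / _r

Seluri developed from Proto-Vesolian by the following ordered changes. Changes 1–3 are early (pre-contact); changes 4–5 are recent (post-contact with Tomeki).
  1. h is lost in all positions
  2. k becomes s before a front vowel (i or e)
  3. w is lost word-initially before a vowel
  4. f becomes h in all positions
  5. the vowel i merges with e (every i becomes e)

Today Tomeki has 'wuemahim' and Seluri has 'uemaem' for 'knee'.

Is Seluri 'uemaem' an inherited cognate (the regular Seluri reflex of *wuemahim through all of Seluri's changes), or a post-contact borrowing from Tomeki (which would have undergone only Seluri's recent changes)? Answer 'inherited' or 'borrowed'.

If inherited, *wuemahim would pass through all of Seluri's changes:
Seluri: *wuemahim
  wuemahim → wuemaim   [h-loss]
  wuemaim (rule 2 does not apply)
  wuemaim → uemaim   [glide loss]
  uemaim (rule 4 does not apply)
  uemaim → uemaem   [vowel merger]
  giving Seluri uemaem.
If borrowed from Tomeki 'wuemahim' after the early changes, it would undergo only the recent ones:
  rule 4 (unconditioned shift): no change (wuemahim)
  rule 5 (vowel merger): wuemahim → wuemahem
  ⇒ as a loan: wuemahem
Seluri 'uemaem' matches the inherited outcome exactly, so it is an inherited cognate, not a loan.

inherited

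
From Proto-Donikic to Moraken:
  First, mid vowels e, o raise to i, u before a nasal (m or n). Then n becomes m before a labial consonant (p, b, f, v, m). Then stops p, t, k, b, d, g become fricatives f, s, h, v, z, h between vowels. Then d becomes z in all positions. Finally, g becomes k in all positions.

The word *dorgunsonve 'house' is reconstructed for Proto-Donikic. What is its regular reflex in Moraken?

Moraken: *dorgunsonve
  dorgunsonve → dorgunsunve   [pre-nasal raising]
  dorgunsunve → dorgunsumve   [nasal place assimilation]
  dorgunsumve (rule 3 does not apply)
  dorgunsumve → zorgunsumve   [unconditioned shift]
  zorgunsumve → zorkunsumve   [unconditioned shift]
  giving Moraken zorkunsumve.

zorkunsumve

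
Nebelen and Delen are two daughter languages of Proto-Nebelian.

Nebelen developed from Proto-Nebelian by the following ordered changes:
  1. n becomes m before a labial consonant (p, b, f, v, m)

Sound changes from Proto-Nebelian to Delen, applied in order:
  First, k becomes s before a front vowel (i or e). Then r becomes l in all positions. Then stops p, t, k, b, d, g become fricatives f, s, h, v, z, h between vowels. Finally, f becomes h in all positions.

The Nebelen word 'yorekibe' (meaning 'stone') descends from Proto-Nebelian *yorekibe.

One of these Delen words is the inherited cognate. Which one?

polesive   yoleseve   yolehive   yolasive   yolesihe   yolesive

yolesive

Delen: *yorekibe
  yorekibe → yoresibe   [palatalisation]
  yoresibe → yolesibe   [unconditioned shift]
  yolesibe → yolesive   [intervocalic lenition]
  yolesive (rule 4 does not apply)
  giving Delen yolesive.
Only 'yolesive' matches the regular Delen development of *yorekibe.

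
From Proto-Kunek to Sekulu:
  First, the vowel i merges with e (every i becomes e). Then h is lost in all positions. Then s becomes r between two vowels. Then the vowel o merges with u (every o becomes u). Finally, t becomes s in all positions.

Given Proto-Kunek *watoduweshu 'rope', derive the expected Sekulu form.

wasuduweru

Sekulu: *watoduweshu > watoduwesu > watoduweru > watuduweru > wasuduweru  (by h-loss, rhotacism, vowel merger, unconditioned shift)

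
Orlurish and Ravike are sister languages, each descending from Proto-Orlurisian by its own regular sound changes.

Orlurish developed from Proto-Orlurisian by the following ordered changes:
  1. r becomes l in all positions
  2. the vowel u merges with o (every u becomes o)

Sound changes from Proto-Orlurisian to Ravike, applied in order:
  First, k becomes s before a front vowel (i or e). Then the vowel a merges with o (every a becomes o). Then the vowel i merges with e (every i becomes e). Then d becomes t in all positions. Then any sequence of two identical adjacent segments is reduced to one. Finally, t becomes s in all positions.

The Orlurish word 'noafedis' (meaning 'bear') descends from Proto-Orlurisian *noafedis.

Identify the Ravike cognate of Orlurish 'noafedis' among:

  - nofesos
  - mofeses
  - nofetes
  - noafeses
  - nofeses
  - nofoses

Ravike: start from *noafedis.
  rule 1: no change — noafedis
  rule 2 (vowel merger): noafedis → noofedis
  rule 3 (vowel merger): noofedis → noofedes
  rule 4 (unconditioned shift): noofedes → noofetes
  rule 5 (degemination): noofetes → nofetes
  rule 6 (unconditioned shift): nofetes → nofeses
  ⇒ Ravike nofeses

nofeses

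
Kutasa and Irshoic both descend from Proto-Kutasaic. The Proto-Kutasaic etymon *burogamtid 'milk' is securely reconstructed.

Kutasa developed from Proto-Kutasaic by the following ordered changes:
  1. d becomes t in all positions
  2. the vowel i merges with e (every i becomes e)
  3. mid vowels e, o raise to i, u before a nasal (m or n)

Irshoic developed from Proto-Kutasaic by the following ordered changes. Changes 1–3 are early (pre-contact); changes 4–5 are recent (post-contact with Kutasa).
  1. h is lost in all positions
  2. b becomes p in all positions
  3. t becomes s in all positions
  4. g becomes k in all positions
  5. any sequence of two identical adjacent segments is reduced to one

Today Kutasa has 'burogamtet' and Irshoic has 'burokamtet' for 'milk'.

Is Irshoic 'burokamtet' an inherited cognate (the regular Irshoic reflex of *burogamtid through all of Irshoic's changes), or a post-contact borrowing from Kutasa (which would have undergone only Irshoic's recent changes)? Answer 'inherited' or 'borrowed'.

borrowed

If inherited, *burogamtid would pass through all of Irshoic's changes:
Irshoic: *burogamtid > purogamtid > purogamsid > purokamsid  (by unconditioned shift, unconditioned shift, unconditioned shift)
If borrowed from Kutasa 'burogamtet' after the early changes, it would undergo only the recent ones:
  rule 4 (unconditioned shift): burogamtet → burokamtet
  rule 5 (degemination): no change (burokamtet)
  ⇒ as a loan: burokamtet
Irshoic 'burokamtet' matches the loan outcome 'burokamtet', not the inherited 'purokamsid' — it skipped the early Irshoic changes, so it was borrowed from Kutasa.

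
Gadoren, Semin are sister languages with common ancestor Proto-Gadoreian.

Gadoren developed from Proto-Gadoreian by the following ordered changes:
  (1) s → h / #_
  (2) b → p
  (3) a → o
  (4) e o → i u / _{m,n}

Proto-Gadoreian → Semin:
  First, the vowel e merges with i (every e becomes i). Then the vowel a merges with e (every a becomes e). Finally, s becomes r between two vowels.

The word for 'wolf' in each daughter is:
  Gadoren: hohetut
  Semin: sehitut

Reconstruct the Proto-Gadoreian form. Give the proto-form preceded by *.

Position 4: Gadoren has e, Semin has i. Gadoren preserves e here (none of its changes turn any other segment into e), so the proto-segment is *e.
Position 2: Gadoren has o, Semin has e. In Semin, e can only continue *a, so the proto-segment is *a.
This points to *sahetut. Verify forward in each daughter:
Gadoren: start from *sahetut.
  rule 1 (debuccalisation): sahetut → hahetut
  rule 2: no change — hahetut
  rule 3 (vowel merger): hahetut → hohetut
  rule 4: no change — hohetut
  ⇒ Gadoren hohetut
Semin: start from *sahetut.
  rule 1 (vowel merger): sahetut → sahitut
  rule 2 (vowel merger): sahitut → sehitut
  rule 3: no change — sehitut
  ⇒ Semin sehitut
*sahetut is the unique common source.

*sahetut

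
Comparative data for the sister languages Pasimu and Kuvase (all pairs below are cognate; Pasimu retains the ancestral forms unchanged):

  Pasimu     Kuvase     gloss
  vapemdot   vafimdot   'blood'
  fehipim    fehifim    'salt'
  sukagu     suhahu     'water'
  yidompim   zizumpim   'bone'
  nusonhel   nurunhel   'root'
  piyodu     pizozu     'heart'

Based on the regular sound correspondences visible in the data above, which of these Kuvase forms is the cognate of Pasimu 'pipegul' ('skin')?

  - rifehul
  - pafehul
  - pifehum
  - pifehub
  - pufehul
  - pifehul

pifehul

vapemdot ~ vafimdot — Pasimu p corresponds to Kuvase f between vowels (before a front vowel).
sukagu ~ suhahu — Pasimu g corresponds to Kuvase h between vowels (before a back vowel).
Applying these to Pasimu 'pipegul':
  pipegul → pifegul   (p→f between vowels (before a front vowel))
  pifegul → pifehul   (g→h between vowels (before a back vowel))
So the Kuvase cognate is 'pifehul'.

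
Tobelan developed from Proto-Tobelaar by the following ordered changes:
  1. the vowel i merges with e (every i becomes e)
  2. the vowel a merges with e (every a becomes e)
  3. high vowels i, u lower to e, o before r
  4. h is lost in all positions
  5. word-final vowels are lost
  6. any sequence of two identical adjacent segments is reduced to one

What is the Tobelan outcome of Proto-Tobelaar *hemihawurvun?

Tobelan: *hemihawurvun
  hemihawurvun → hemehawurvun   [vowel merger]
  hemehawurvun → hemehewurvun   [vowel merger]
  hemehewurvun → hemeheworvun   [pre-rhotic lowering]
  hemeheworvun → emeeworvun   [h-loss]
  emeeworvun (rule 5 does not apply)
  emeeworvun → emeworvun   [degemination]
  giving Tobelan emeworvun.

emeworvun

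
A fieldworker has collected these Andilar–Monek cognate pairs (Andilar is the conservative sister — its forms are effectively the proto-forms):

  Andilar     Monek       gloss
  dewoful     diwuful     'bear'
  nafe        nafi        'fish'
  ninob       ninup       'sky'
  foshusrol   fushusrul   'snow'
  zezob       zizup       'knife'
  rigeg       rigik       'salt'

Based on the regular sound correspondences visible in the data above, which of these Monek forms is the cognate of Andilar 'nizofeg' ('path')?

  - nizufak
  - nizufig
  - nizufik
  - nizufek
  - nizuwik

nizufik

dewoful ~ diwuful — Andilar o corresponds to Monek u after a consonant, before a labial obstruent.
dewoful ~ diwuful, zezob ~ zizup — Andilar e corresponds to Monek i after a consonant, before a consonant other than r, m, n, p, b, f, v.
rigeg ~ rigik — Andilar g corresponds to Monek k word-finally.
Applying these to Andilar 'nizofeg':
  nizofeg → nizufeg   (o→u after a consonant, before a labial obstruent)
  nizufeg → nizufig   (e→i after a consonant, before a consonant other than r, m, n, p, b, f, v)
  nizufig → nizufik   (g→k word-finally)
So the Monek cognate is 'nizufik'.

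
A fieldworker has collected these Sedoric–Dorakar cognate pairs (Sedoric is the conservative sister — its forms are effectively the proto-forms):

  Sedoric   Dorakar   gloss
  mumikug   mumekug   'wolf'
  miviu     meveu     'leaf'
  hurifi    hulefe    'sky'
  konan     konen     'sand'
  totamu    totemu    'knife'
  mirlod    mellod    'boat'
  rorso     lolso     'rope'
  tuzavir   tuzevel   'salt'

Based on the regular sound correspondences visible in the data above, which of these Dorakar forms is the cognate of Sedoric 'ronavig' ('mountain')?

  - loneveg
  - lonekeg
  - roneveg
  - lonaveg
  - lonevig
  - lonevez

loneveg

rorso ~ lolso — Sedoric r corresponds to Dorakar l word-initially before a back vowel.
tuzavir ~ tuzevel — Sedoric a corresponds to Dorakar e after a consonant, before a labial obstruent.
mumikug ~ mumekug — Sedoric i corresponds to Dorakar e after a consonant, before a consonant other than r, m, n, p, b, f, v.
Applying these to Sedoric 'ronavig':
  ronavig → lonavig   (r→l word-initially before a back vowel)
  lonavig → lonevig   (a→e after a consonant, before a labial obstruent)
  lonevig → loneveg   (i→e after a consonant, before a consonant other than r, m, n, p, b, f, v)
So the Dorakar cognate is 'loneveg'.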